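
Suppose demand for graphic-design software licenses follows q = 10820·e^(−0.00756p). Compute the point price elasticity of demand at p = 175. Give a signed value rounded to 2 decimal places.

dq/dp = −0.00756·q = -21.786. At p = 175, q = 2881.75.
Ed = (dq/dp)·(p/q) = (-21.786) × (175/2881.75) = -1.323

-1.32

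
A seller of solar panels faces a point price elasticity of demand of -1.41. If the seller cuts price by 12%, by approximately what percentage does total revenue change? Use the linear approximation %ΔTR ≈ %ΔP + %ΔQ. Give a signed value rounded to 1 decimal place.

%ΔQ ≈ Ed × %ΔP = (-1.41) × (-12%) = +16.9200%
%ΔTR ≈ %ΔP + %ΔQ = (-12%) + (+16.9200%) = +4.9200%

+4.9%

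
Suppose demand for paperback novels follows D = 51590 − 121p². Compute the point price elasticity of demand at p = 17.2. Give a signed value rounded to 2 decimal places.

dD/dp = −2·121·p = -4162.4. At p = 17.2, D = 15793.36.
Ed = (dD/dp)·(p/D) = (-4162.4) × (17.2/15793.36) = -4.5331…

-4.53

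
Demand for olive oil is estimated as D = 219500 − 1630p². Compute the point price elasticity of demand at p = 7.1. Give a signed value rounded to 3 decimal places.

dD/dp = −2·1630·p = -23146. At p = 7.1, D = 137331.7.
Ed = (dD/dp)·(p/D) = (-23146) × (7.1/137331.7) = -1.19663…

-1.197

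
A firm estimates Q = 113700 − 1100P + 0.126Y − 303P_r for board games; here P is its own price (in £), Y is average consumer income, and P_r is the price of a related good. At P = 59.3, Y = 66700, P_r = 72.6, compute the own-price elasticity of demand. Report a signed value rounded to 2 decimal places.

-1.87

At the given values, Q = 113700 − 1100(59.3) + 0.126(66700) − 303(72.6) = 34876.4.
∂Q/∂P = −1100.
E = (-1100) × (59.3/34876.4) = -1.8703…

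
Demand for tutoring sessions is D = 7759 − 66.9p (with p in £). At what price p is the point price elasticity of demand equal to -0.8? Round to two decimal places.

Ed = −66.9p/(7759 − 66.9p). Set this equal to -0.8:
66.9p = 0.8·(7759 − 66.9p) ⇒ 66.9p(1 + 0.8) = 0.8·7759
p = 0.8·7759 / (66.9·1.8) = 51.5462…

51.55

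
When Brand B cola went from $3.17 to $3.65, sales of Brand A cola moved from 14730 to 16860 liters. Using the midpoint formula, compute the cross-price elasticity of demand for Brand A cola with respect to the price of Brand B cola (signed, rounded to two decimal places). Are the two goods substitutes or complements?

0.96; substitutes

%ΔQ_{Brand A cola} = (16860 − 14730)/avg = 2130/15795 = 0.134852…
%ΔP_{Brand B cola} = (3.65 − 3.17)/avg = 0.48/3.41 = 0.140762…
E_cross = (2130/15795) / (0.48/3.41) = 0.9580…
E_cross > 0 ⇒ the goods are substitutes.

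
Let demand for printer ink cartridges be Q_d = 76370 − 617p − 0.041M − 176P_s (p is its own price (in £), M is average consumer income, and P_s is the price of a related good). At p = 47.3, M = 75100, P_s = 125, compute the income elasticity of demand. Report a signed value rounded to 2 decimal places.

At the given values, Q_d = 76370 − 617(47.3) − 0.041(75100) − 176(125) = 22106.8.
∂Q_d/∂M = -0.041.
E = (-0.041) × (75100/22106.8) = -0.1392…

-0.14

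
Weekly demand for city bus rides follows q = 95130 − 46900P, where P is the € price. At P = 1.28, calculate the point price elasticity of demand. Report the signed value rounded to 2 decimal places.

dq/dP = −46900. At P = 1.28, q = 95130 − 46900(1.28) = 35098.
Ed = (dq/dP)·(P/q) = −46900 × (1.28/35098) = -1.7104…

-1.71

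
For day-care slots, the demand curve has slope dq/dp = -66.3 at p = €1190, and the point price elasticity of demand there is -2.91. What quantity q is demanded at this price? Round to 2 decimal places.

Ed = (dq/dp)·(p/q) ⇒ q = (dq/dp)·p/Ed = (-66.3)·1190/(-2.91) = 27112.3711…

27112.37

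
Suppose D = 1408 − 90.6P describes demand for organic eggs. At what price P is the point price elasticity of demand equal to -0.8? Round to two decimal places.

Ed = −90.6P/(1408 − 90.6P). Set this equal to -0.8:
90.6P = 0.8·(1408 − 90.6P) ⇒ 90.6P(1 + 0.8) = 0.8·1408
P = 0.8·1408 / (90.6·1.8) = 6.9070…

6.91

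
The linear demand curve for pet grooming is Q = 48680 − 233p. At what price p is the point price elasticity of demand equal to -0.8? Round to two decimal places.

Ed = −233p/(48680 − 233p). Set this equal to -0.8:
233p = 0.8·(48680 − 233p) ⇒ 233p(1 + 0.8) = 0.8·48680
p = 0.8·48680 / (233·1.8) = 92.8564…

92.86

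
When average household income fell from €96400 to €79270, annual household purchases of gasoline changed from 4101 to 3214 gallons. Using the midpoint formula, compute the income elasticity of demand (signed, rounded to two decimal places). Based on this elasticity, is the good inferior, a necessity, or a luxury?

%ΔQ = (3214 − 4101)/[( 4101 + 3214)/2] = -887/3657.5 = -0.242515…
%ΔIncome = (79270 − 96400)/[( 96400 + 79270)/2] = -17130/87835 = -0.195024…
E_income = (-887/3657.5) / (-17130/87835) = 1.2435…
E_income > 1 ⇒ normal good, luxury.

1.24; luxury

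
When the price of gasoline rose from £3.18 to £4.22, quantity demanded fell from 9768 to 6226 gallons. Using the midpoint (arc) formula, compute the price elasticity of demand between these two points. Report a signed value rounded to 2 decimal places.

%ΔQ = (6226 − 9768) / [(9768 + 6226)/2] = -3542/7997 = -0.442916…
%ΔP = (4.22 − 3.18) / [(3.18 + 4.22)/2] = 1.04/3.7 = 0.281081…
Arc Ed = %ΔQ / %ΔP = (-3542/7997) / (1.04/3.7) = -1.5757…

-1.58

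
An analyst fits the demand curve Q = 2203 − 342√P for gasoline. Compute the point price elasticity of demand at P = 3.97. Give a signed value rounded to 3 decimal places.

dQ/dP = −342/(2√P) = -85.8224. At P = 3.97, Q = 1521.57.
Ed = (dQ/dP)·(P/Q) = (-85.8224) × (3.97/1521.57) = -0.22392…

-0.224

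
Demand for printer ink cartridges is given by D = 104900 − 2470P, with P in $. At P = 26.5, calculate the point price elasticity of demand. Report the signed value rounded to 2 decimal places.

-1.66

dD/dP = −2470. At P = 26.5, D = 104900 − 2470(26.5) = 39445.
Ed = (dD/dP)·(P/D) = −2470 × (26.5/39445) = -1.6593…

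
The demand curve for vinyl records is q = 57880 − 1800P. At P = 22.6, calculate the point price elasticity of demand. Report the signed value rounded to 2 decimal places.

-2.37

dq/dP = −1800. At P = 22.6, q = 57880 − 1800(22.6) = 17200.
Ed = (dq/dP)·(P/q) = −1800 × (22.6/17200) = -2.3651…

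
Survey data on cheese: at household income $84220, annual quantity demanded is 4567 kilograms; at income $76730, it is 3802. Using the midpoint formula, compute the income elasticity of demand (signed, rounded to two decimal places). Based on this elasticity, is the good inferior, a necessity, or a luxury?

1.96; luxury

%ΔQ = (3802 − 4567)/[( 4567 + 3802)/2] = -765/4184.5 = -0.182817…
%ΔIncome = (76730 − 84220)/[( 84220 + 76730)/2] = -7490/80475 = -0.093072…
E_income = (-765/4184.5) / (-7490/80475) = 1.9642…
E_income > 1 ⇒ normal good, luxury.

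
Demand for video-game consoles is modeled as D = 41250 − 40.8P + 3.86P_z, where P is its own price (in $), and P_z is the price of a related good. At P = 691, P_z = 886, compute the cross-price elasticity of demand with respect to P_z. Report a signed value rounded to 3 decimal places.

0.208

At the given values, D = 41250 − 40.8(691) + 3.86(886) = 16477.16.
∂D/∂P_z = 3.86.
E = (3.86) × (886/16477.16) = 0.20755…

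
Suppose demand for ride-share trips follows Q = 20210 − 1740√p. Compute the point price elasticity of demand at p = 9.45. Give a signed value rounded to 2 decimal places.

-0.18

dQ/dp = −1740/(2√p) = -283.011. At p = 9.45, Q = 14861.1.
Ed = (dQ/dp)·(p/Q) = (-283.011) × (9.45/14861.1) = -0.1799…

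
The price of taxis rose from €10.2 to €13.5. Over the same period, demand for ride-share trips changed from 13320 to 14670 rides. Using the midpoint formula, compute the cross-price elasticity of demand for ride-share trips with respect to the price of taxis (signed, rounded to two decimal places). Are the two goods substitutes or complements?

%ΔQ_{ride-share trips} = (14670 − 13320)/avg = 1350/13995 = 0.096463…
%ΔP_{taxis} = (13.5 − 10.2)/avg = 3.3/11.85 = 0.278481…
E_cross = (1350/13995) / (3.3/11.85) = 0.3463…
E_cross > 0 ⇒ the goods are substitutes.

0.35; substitutes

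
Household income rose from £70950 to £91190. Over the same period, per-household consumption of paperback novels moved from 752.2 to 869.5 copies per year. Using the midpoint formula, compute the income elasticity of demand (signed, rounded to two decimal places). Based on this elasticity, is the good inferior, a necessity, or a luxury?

%ΔQ = (869.5 − 752.2)/[( 752.2 + 869.5)/2] = 117.3/810.85 = 0.144663…
%ΔIncome = (91190 − 70950)/[( 70950 + 91190)/2] = 20240/81070 = 0.249660…
E_income = (117.3/810.85) / (20240/81070) = 0.5794…
0 < E_income < 1 ⇒ normal good, necessity.

0.58; necessity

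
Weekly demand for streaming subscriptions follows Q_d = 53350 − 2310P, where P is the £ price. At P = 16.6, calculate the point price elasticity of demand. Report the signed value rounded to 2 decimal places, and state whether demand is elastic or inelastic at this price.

-2.56; elastic

dQ_d/dP = −2310. At P = 16.6, Q_d = 53350 − 2310(16.6) = 15004.
Ed = (dQ_d/dP)·(P/Q_d) = −2310 × (16.6/15004) = -2.5557…
|Ed| = 2.56 > 1, so demand is elastic.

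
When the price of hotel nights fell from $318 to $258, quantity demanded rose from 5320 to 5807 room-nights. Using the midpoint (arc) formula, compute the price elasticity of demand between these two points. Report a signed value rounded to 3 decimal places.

%ΔQ = (5807 − 5320) / [(5320 + 5807)/2] = 487/5563.5 = 0.087534…
%ΔP = (258 − 318) / [(318 + 258)/2] = -60/288 = -0.208333…
Arc Ed = %ΔQ / %ΔP = (487/5563.5) / (-60/288) = -0.42016…

-0.420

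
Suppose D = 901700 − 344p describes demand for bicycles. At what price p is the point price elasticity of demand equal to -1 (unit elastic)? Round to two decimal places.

1310.61

Ed = −344p/(901700 − 344p). Set this equal to -1:
344p = 1·(901700 − 344p) ⇒ 344p(1 + 1) = 1·901700
p = 1·901700 / (344·2) = 1310.6104…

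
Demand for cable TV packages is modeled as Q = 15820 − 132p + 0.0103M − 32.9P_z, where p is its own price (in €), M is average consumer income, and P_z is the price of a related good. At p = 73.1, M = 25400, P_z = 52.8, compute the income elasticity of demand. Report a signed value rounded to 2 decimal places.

0.06

At the given values, Q = 15820 − 132(73.1) + 0.0103(25400) − 32.9(52.8) = 4695.3.
∂Q/∂M = 0.0103.
E = (0.0103) × (25400/4695.3) = 0.0557…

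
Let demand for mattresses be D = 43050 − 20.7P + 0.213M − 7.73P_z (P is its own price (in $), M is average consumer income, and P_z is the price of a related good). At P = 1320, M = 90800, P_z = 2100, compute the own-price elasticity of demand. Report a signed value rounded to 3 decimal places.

-1.451

At the given values, D = 43050 − 20.7(1320) + 0.213(90800) − 7.73(2100) = 18833.4.
∂D/∂P = −20.7.
E = (-20.7) × (1320/18833.4) = -1.45082…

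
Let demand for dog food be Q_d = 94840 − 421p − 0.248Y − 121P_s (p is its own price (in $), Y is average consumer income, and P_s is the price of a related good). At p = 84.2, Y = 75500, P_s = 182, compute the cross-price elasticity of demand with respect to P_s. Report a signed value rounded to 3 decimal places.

At the given values, Q_d = 94840 − 421(84.2) − 0.248(75500) − 121(182) = 18645.8.
∂Q_d/∂P_s = -121.
E = (-121) × (182/18645.8) = -1.18107…

-1.181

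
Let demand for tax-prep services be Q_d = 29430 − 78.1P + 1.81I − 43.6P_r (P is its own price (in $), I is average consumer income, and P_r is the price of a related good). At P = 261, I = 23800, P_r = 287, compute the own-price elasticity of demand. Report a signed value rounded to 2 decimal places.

-0.51

At the given values, Q_d = 29430 − 78.1(261) + 1.81(23800) − 43.6(287) = 39610.7.
∂Q_d/∂P = −78.1.
E = (-78.1) × (261/39610.7) = -0.5146…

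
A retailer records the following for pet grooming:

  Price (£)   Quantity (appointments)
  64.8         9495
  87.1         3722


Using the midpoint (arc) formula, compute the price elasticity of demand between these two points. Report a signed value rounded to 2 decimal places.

-2.98

%ΔQ = (3722 − 9495) / [(9495 + 3722)/2] = -5773/6608.5 = -0.873571…
%ΔP = (87.1 − 64.8) / [(64.8 + 87.1)/2] = 22.3/75.95 = 0.293614…
Arc Ed = %ΔQ / %ΔP = (-5773/6608.5) / (22.3/75.95) = -2.9752…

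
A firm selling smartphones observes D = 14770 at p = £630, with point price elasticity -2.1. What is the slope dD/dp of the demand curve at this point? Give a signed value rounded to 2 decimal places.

Ed = (dD/dp)·(p/D) ⇒ dD/dp = Ed·D/p = (-2.1)·14770/630 = -49.2333…

-49.23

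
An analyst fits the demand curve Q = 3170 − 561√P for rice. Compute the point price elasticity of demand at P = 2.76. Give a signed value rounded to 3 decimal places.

dQ/dP = −561/(2√P) = -168.841. At P = 2.76, Q = 2238.
Ed = (dQ/dP)·(P/Q) = (-168.841) × (2.76/2238) = -0.20822…

-0.208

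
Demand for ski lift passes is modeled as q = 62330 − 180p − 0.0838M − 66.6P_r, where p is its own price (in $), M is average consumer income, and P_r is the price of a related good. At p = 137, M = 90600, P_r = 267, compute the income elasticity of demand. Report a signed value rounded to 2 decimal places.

-0.62

At the given values, q = 62330 − 180(137) − 0.0838(90600) − 66.6(267) = 12295.52.
∂q/∂M = -0.0838.
E = (-0.0838) × (90600/12295.52) = -0.6174…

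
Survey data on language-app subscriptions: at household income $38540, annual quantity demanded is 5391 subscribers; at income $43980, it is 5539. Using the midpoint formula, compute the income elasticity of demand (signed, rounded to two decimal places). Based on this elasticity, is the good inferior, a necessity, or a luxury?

%ΔQ = (5539 − 5391)/[( 5391 + 5539)/2] = 148/5465 = 0.027081…
%ΔIncome = (43980 − 38540)/[( 38540 + 43980)/2] = 5440/41260 = 0.131846…
E_income = (148/5465) / (5440/41260) = 0.2054…
0 < E_income < 1 ⇒ normal good, necessity.

0.21; necessity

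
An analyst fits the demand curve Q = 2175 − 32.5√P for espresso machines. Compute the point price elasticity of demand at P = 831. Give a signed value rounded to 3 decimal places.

dQ/dP = −32.5/(2√P) = -0.563706. At P = 831, Q = 1238.12.
Ed = (dQ/dP)·(P/Q) = (-0.563706) × (831/1238.12) = -0.37834…

-0.378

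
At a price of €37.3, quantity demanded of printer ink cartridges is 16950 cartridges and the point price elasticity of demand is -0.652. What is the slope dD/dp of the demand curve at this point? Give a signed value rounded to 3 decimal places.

-296.284

Ed = (dD/dp)·(p/D) ⇒ dD/dp = Ed·D/p = (-0.652)·16950/37.3 = -296.28418…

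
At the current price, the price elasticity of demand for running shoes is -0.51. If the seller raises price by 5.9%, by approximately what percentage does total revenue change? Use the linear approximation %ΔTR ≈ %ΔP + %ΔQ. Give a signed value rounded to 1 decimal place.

+2.9%

%ΔQ ≈ Ed × %ΔP = (-0.51) × (+5.9%) = -3.0090%
%ΔTR ≈ %ΔP + %ΔQ = (+5.9%) + (-3.0090%) = +2.8910%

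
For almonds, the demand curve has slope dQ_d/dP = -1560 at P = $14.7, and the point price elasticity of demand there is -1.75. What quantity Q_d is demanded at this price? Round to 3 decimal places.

Ed = (dQ_d/dP)·(P/Q_d) ⇒ Q_d = (dQ_d/dP)·P/Ed = (-1560)·14.7/(-1.75) = 13104

13104.000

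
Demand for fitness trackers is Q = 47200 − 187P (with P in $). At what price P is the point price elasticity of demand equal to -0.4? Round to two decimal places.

Ed = −187P/(47200 − 187P). Set this equal to -0.4:
187P = 0.4·(47200 − 187P) ⇒ 187P(1 + 0.4) = 0.4·47200
P = 0.4·47200 / (187·1.4) = 72.1161…

72.12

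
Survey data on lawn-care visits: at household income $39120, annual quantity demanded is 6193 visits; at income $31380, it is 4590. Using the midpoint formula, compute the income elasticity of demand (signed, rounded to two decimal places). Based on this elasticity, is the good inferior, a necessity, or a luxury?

1.35; luxury

%ΔQ = (4590 − 6193)/[( 6193 + 4590)/2] = -1603/5391.5 = -0.297319…
%ΔIncome = (31380 − 39120)/[( 39120 + 31380)/2] = -7740/35250 = -0.219574…
E_income = (-1603/5391.5) / (-7740/35250) = 1.3540…
E_income > 1 ⇒ normal good, luxury.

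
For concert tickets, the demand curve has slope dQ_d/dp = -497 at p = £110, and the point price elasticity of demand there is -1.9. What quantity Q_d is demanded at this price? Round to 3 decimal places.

Ed = (dQ_d/dp)·(p/Q_d) ⇒ Q_d = (dQ_d/dp)·p/Ed = (-497)·110/(-1.9) = 28773.68421…

28773.684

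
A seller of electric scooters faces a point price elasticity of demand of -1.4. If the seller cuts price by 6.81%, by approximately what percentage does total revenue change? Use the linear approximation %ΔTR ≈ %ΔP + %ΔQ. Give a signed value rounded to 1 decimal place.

%ΔQ ≈ Ed × %ΔP = (-1.4) × (-6.81%) = +9.5340%
%ΔTR ≈ %ΔP + %ΔQ = (-6.81%) + (+9.5340%) = +2.7240%

+2.7%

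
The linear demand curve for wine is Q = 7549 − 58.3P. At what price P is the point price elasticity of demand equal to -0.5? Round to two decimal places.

43.16

Ed = −58.3P/(7549 − 58.3P). Set this equal to -0.5:
58.3P = 0.5·(7549 − 58.3P) ⇒ 58.3P(1 + 0.5) = 0.5·7549
P = 0.5·7549 / (58.3·1.5) = 43.1618…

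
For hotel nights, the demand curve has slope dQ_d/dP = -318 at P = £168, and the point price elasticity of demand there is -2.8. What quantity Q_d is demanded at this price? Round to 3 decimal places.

Ed = (dQ_d/dP)·(P/Q_d) ⇒ Q_d = (dQ_d/dP)·P/Ed = (-318)·168/(-2.8) = 19080

19080.000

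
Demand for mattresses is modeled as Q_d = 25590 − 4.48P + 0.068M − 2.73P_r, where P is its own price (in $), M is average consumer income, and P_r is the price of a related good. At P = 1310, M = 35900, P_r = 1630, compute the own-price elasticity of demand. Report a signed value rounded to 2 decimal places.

-0.33

At the given values, Q_d = 25590 − 4.48(1310) + 0.068(35900) − 2.73(1630) = 17712.5.
∂Q_d/∂P = −4.48.
E = (-4.48) × (1310/17712.5) = -0.3313…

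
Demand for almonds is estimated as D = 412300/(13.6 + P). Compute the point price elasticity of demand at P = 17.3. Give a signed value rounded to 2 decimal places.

-0.56

dD/dP = −412300/(13.6 + P)² = -431.814. At P = 17.3, D = 13343.
Ed = (dD/dP)·(P/D) = (-431.814) × (17.3/13343) = -0.5598…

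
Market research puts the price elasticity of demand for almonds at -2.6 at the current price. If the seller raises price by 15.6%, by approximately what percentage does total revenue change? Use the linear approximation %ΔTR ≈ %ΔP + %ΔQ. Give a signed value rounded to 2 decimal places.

%ΔQ ≈ Ed × %ΔP = (-2.6) × (+15.6%) = -40.5600%
%ΔTR ≈ %ΔP + %ΔQ = (+15.6%) + (-40.5600%) = -24.9600%

-24.96%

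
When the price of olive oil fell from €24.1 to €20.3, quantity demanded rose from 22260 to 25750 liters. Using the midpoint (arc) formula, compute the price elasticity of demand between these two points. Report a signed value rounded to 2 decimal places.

-0.85

%ΔQ = (25750 − 22260) / [(22260 + 25750)/2] = 3490/24005 = 0.145386…
%ΔP = (20.3 − 24.1) / [(24.1 + 20.3)/2] = -3.8/22.2 = -0.171171…
Arc Ed = %ΔQ / %ΔP = (3490/24005) / (-3.8/22.2) = -0.8493…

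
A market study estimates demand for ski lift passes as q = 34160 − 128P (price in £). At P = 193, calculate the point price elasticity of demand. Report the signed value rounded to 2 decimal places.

dq/dP = −128. At P = 193, q = 34160 − 128(193) = 9456.
Ed = (dq/dP)·(P/q) = −128 × (193/9456) = -2.6125…

-2.61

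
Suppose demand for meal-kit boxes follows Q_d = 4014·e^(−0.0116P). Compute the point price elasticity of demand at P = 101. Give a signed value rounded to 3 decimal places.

-1.172

dQ_d/dP = −0.0116·Q_d = -14.4283. At P = 101, Q_d = 1243.82.
Ed = (dQ_d/dP)·(P/Q_d) = (-14.4283) × (101/1243.82) = -1.1716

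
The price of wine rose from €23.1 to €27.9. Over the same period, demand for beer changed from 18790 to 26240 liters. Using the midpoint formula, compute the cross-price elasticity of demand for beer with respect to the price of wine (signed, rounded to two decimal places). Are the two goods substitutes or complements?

%ΔQ_{beer} = (26240 − 18790)/avg = 7450/22515 = 0.330890…
%ΔP_{wine} = (27.9 − 23.1)/avg = 4.8/25.5 = 0.188235…
E_cross = (7450/22515) / (4.8/25.5) = 1.7578…
E_cross > 0 ⇒ the goods are substitutes.

1.76; substitutes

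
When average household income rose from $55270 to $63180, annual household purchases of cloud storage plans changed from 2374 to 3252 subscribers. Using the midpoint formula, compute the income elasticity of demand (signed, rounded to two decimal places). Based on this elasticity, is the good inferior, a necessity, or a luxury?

%ΔQ = (3252 − 2374)/[( 2374 + 3252)/2] = 878/2813 = 0.312122…
%ΔIncome = (63180 − 55270)/[( 55270 + 63180)/2] = 7910/59225 = 0.133558…
E_income = (878/2813) / (7910/59225) = 2.3369…
E_income > 1 ⇒ normal good, luxury.

2.34; luxury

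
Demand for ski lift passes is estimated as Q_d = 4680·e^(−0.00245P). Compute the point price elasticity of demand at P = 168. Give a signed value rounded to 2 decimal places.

-0.41

dQ_d/dP = −0.00245·Q_d = -7.59725. At P = 168, Q_d = 3100.92.
Ed = (dQ_d/dP)·(P/Q_d) = (-7.59725) × (168/3100.92) = -0.4116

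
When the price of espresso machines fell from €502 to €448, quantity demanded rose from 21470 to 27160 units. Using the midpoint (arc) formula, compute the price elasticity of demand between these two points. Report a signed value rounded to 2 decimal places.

%ΔQ = (27160 − 21470) / [(21470 + 27160)/2] = 5690/24315 = 0.234011…
%ΔP = (448 − 502) / [(502 + 448)/2] = -54/475 = -0.113684…
Arc Ed = %ΔQ / %ΔP = (5690/24315) / (-54/475) = -2.0584…

-2.06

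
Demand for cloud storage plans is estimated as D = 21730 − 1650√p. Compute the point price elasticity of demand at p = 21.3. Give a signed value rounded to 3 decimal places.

dD/dp = −1650/(2√p) = -178.757. At p = 21.3, D = 14114.9.
Ed = (dD/dp)·(p/D) = (-178.757) × (21.3/14114.9) = -0.26975…

-0.270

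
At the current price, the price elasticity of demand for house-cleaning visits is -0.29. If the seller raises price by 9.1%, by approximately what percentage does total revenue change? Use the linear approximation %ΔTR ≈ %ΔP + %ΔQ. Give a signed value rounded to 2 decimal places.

%ΔQ ≈ Ed × %ΔP = (-0.29) × (+9.1%) = -2.6390%
%ΔTR ≈ %ΔP + %ΔQ = (+9.1%) + (-2.6390%) = +6.4610%

+6.46%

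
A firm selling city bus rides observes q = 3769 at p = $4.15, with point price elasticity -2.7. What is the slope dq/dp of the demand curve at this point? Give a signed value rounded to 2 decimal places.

Ed = (dq/dp)·(p/q) ⇒ dq/dp = Ed·q/p = (-2.7)·3769/4.15 = -2452.1204…

-2452.12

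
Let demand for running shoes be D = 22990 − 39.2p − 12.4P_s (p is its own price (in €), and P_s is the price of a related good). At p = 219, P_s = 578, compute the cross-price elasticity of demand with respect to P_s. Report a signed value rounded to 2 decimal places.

At the given values, D = 22990 − 39.2(219) − 12.4(578) = 7238.
∂D/∂P_s = -12.4.
E = (-12.4) × (578/7238) = -0.9902…

-0.99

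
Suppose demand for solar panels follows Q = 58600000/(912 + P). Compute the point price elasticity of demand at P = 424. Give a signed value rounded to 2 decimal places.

dQ/dP = −58600000/(912 + P)² = -32.831. At P = 424, Q = 43862.3.
Ed = (dQ/dP)·(P/Q) = (-32.831) × (424/43862.3) = -0.3173…

-0.32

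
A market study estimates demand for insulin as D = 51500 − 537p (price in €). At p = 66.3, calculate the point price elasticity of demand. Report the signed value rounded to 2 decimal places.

dD/dp = −537. At p = 66.3, D = 51500 − 537(66.3) = 15896.9.
Ed = (dD/dp)·(p/D) = −537 × (66.3/15896.9) = -2.2396…

-2.24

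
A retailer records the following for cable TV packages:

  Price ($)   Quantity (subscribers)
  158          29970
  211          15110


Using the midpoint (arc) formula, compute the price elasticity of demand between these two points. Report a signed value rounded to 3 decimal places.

-2.295

%ΔQ = (15110 − 29970) / [(29970 + 15110)/2] = -14860/22540 = -0.659272…
%ΔP = (211 − 158) / [(158 + 211)/2] = 53/184.5 = 0.287262…
Arc Ed = %ΔQ / %ΔP = (-14860/22540) / (53/184.5) = -2.29501…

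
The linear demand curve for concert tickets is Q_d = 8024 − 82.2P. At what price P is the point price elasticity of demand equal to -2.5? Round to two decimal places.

Ed = −82.2P/(8024 − 82.2P). Set this equal to -2.5:
82.2P = 2.5·(8024 − 82.2P) ⇒ 82.2P(1 + 2.5) = 2.5·8024
P = 2.5·8024 / (82.2·3.5) = 69.7254…

69.73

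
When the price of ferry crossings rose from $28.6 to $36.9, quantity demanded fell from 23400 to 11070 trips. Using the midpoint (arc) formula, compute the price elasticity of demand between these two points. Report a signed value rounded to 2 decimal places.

%ΔQ = (11070 − 23400) / [(23400 + 11070)/2] = -12330/17235 = -0.715404…
%ΔP = (36.9 − 28.6) / [(28.6 + 36.9)/2] = 8.3/32.75 = 0.253435…
Arc Ed = %ΔQ / %ΔP = (-12330/17235) / (8.3/32.75) = -2.8228…

-2.82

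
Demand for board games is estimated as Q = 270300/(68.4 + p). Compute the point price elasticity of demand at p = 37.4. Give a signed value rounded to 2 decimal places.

dQ/dp = −270300/(68.4 + p)² = -24.1476. At p = 37.4, Q = 2554.82.
Ed = (dQ/dp)·(p/Q) = (-24.1476) × (37.4/2554.82) = -0.3534…

-0.35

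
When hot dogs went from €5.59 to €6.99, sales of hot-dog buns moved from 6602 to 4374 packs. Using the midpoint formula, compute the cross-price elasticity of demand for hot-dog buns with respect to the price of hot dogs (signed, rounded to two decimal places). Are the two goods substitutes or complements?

%ΔQ_{hot-dog buns} = (4374 − 6602)/avg = -2228/5488 = -0.405976…
%ΔP_{hot dogs} = (6.99 − 5.59)/avg = 1.4/6.29 = 0.222575…
E_cross = (-2228/5488) / (1.4/6.29) = -1.8239…
E_cross < 0 ⇒ the goods are complements.

-1.82; complements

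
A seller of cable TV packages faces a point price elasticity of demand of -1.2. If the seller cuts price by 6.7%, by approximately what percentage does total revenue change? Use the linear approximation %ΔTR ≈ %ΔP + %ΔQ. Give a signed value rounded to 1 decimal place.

%ΔQ ≈ Ed × %ΔP = (-1.2) × (-6.7%) = +8.0400%
%ΔTR ≈ %ΔP + %ΔQ = (-6.7%) + (+8.0400%) = +1.3400%

+1.3%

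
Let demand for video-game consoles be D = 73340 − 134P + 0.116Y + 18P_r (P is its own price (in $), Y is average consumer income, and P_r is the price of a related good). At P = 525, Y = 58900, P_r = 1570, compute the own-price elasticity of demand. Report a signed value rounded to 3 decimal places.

-1.847

At the given values, D = 73340 − 134(525) + 0.116(58900) + 18(1570) = 38082.4.
∂D/∂P = −134.
E = (-134) × (525/38082.4) = -1.84731…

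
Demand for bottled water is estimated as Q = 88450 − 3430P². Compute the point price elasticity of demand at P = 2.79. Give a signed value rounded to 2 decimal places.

dQ/dP = −2·3430·P = -19139.4. At P = 2.79, Q = 61750.537.
Ed = (dQ/dP)·(P/Q) = (-19139.4) × (2.79/61750.537) = -0.8647…

-0.86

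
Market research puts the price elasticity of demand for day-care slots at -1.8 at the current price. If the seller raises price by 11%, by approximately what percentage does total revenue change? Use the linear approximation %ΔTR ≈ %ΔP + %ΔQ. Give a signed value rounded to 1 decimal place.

-8.8%

%ΔQ ≈ Ed × %ΔP = (-1.8) × (+11%) = -19.8000%
%ΔTR ≈ %ΔP + %ΔQ = (+11%) + (-19.8000%) = -8.8000%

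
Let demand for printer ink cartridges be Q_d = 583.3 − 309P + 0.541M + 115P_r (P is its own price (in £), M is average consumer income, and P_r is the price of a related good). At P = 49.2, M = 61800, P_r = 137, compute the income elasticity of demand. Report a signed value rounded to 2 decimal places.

0.97

At the given values, Q_d = 583.3 − 309(49.2) + 0.541(61800) + 115(137) = 34569.3.
∂Q_d/∂M = 0.541.
E = (0.541) × (61800/34569.3) = 0.9671…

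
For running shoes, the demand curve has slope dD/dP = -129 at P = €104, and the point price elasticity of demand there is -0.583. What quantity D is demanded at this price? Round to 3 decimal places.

Ed = (dD/dP)·(P/D) ⇒ D = (dD/dP)·P/Ed = (-129)·104/(-0.583) = 23012.00686…

23012.007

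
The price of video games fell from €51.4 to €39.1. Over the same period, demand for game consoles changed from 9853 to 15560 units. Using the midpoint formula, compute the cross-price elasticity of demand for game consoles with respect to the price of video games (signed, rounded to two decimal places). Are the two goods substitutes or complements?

-1.65; complements

%ΔQ_{game consoles} = (15560 − 9853)/avg = 5707/12706.5 = 0.449140…
%ΔP_{video games} = (39.1 − 51.4)/avg = -12.3/45.25 = -0.271823…
E_cross = (5707/12706.5) / (-12.3/45.25) = -1.6523…
E_cross < 0 ⇒ the goods are complements.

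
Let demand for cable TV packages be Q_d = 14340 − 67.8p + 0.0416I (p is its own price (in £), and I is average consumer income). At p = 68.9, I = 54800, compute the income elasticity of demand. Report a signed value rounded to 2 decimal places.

0.19

At the given values, Q_d = 14340 − 67.8(68.9) + 0.0416(54800) = 11948.26.
∂Q_d/∂I = 0.0416.
E = (0.0416) × (54800/11948.26) = 0.1907…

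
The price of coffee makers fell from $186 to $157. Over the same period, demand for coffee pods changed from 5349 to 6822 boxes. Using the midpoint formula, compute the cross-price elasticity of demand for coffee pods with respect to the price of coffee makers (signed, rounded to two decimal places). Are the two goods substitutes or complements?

-1.43; complements

%ΔQ_{coffee pods} = (6822 − 5349)/avg = 1473/6085.5 = 0.242050…
%ΔP_{coffee makers} = (157 − 186)/avg = -29/171.5 = -0.169096…
E_cross = (1473/6085.5) / (-29/171.5) = -1.4314…
E_cross < 0 ⇒ the goods are complements.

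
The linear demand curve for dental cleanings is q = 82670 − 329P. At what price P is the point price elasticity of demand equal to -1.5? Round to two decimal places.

150.77

Ed = −329P/(82670 − 329P). Set this equal to -1.5:
329P = 1.5·(82670 − 329P) ⇒ 329P(1 + 1.5) = 1.5·82670
P = 1.5·82670 / (329·2.5) = 150.7659…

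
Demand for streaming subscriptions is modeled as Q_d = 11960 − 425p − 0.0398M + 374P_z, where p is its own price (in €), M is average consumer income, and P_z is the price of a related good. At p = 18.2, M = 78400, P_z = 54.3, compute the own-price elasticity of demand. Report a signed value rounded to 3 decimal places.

-0.361

At the given values, Q_d = 11960 − 425(18.2) − 0.0398(78400) + 374(54.3) = 21412.88.
∂Q_d/∂p = −425.
E = (-425) × (18.2/21412.88) = -0.36123…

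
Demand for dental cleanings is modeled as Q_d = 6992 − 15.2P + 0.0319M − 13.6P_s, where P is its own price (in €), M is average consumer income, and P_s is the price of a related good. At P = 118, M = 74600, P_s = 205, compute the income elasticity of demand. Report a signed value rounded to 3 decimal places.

At the given values, Q_d = 6992 − 15.2(118) + 0.0319(74600) − 13.6(205) = 4790.14.
∂Q_d/∂M = 0.0319.
E = (0.0319) × (74600/4790.14) = 0.49679…

0.497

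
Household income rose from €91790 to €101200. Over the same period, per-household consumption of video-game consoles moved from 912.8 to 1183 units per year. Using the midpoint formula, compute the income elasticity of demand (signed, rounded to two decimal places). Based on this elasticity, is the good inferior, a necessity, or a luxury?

%ΔQ = (1183 − 912.8)/[( 912.8 + 1183)/2] = 270.2/1047.9 = 0.257849…
%ΔIncome = (101200 − 91790)/[( 91790 + 101200)/2] = 9410/96495 = 0.097518…
E_income = (270.2/1047.9) / (9410/96495) = 2.6441…
E_income > 1 ⇒ normal good, luxury.

2.64; luxury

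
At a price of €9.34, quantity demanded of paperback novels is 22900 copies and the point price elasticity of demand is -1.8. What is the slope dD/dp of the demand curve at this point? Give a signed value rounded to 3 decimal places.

Ed = (dD/dp)·(p/D) ⇒ dD/dp = Ed·D/p = (-1.8)·22900/9.34 = -4413.27623…

-4413.276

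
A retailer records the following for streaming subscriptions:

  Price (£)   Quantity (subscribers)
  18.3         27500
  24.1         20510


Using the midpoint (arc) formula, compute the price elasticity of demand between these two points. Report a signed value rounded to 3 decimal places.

-1.064

%ΔQ = (20510 − 27500) / [(27500 + 20510)/2] = -6990/24005 = -0.291189…
%ΔP = (24.1 − 18.3) / [(18.3 + 24.1)/2] = 5.8/21.2 = 0.273584…
Arc Ed = %ΔQ / %ΔP = (-6990/24005) / (5.8/21.2) = -1.06434…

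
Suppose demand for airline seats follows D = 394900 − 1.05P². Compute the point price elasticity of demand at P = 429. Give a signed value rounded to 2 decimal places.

-1.92

dD/dP = −2·1.05·P = -900.9. At P = 429, D = 201656.95.
Ed = (dD/dP)·(P/D) = (-900.9) × (429/201656.95) = -1.9165…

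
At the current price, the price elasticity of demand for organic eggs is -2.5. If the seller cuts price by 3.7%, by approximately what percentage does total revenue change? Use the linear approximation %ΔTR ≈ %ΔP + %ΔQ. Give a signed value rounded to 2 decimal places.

%ΔQ ≈ Ed × %ΔP = (-2.5) × (-3.7%) = +9.2500%
%ΔTR ≈ %ΔP + %ΔQ = (-3.7%) + (+9.2500%) = +5.5500%

+5.55%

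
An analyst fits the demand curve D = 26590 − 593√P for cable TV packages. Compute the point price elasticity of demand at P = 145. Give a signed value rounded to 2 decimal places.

dD/dP = −593/(2√P) = -24.623. At P = 145, D = 19449.3.
Ed = (dD/dP)·(P/D) = (-24.623) × (145/19449.3) = -0.1835…

-0.18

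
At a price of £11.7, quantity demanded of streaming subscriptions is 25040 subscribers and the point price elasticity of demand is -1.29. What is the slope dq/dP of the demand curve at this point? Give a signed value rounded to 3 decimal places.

Ed = (dq/dP)·(P/q) ⇒ dq/dP = Ed·q/P = (-1.29)·25040/11.7 = -2760.82051…

-2760.821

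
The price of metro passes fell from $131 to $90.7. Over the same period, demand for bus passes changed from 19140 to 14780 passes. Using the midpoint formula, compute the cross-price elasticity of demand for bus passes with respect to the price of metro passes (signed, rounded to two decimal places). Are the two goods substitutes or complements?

%ΔQ_{bus passes} = (14780 − 19140)/avg = -4360/16960 = -0.257075…
%ΔP_{metro passes} = (90.7 − 131)/avg = -40.3/110.85 = -0.363554…
E_cross = (-4360/16960) / (-40.3/110.85) = 0.7071…
E_cross > 0 ⇒ the goods are substitutes.

0.71; substitutes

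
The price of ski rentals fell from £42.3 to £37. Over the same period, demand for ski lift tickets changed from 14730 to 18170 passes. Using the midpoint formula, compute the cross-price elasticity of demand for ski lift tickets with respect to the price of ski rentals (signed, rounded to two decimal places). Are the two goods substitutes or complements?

%ΔQ_{ski lift tickets} = (18170 − 14730)/avg = 3440/16450 = 0.209118…
%ΔP_{ski rentals} = (37 − 42.3)/avg = -5.3/39.65 = -0.133669…
E_cross = (3440/16450) / (-5.3/39.65) = -1.5644…
E_cross < 0 ⇒ the goods are complements.

-1.56; complements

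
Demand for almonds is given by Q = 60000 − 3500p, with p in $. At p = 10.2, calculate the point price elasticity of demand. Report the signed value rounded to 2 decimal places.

-1.47

dQ/dp = −3500. At p = 10.2, Q = 60000 − 3500(10.2) = 24300.
Ed = (dQ/dp)·(p/Q) = −3500 × (10.2/24300) = -1.4691…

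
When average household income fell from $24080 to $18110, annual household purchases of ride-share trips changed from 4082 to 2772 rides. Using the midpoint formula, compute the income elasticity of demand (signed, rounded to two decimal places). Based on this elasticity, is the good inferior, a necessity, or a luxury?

1.35; luxury

%ΔQ = (2772 − 4082)/[( 4082 + 2772)/2] = -1310/3427 = -0.382258…
%ΔIncome = (18110 − 24080)/[( 24080 + 18110)/2] = -5970/21095 = -0.283005…
E_income = (-1310/3427) / (-5970/21095) = 1.3507…
E_income > 1 ⇒ normal good, luxury.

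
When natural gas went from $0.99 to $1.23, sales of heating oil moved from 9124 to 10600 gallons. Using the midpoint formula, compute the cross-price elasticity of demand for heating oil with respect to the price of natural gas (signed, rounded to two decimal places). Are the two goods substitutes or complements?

0.69; substitutes

%ΔQ_{heating oil} = (10600 − 9124)/avg = 1476/9862 = 0.149665…
%ΔP_{natural gas} = (1.23 − 0.99)/avg = 0.24/1.11 = 0.216216…
E_cross = (1476/9862) / (0.24/1.11) = 0.6922…
E_cross > 0 ⇒ the goods are substitutes.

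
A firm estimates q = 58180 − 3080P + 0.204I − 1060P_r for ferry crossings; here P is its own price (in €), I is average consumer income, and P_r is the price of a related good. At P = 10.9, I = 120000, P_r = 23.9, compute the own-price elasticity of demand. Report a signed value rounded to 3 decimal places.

At the given values, q = 58180 − 3080(10.9) + 0.204(120000) − 1060(23.9) = 23754.
∂q/∂P = −3080.
E = (-3080) × (10.9/23754) = -1.41331…

-1.413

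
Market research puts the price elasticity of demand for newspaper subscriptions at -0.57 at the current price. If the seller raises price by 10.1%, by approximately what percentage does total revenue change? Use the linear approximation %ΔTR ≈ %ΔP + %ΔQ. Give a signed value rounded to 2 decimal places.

+4.34%

%ΔQ ≈ Ed × %ΔP = (-0.57) × (+10.1%) = -5.7570%
%ΔTR ≈ %ΔP + %ΔQ = (+10.1%) + (-5.7570%) = +4.3430%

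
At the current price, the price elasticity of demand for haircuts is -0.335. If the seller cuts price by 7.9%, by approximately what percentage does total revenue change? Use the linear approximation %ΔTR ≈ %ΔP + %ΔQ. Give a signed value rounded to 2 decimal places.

%ΔQ ≈ Ed × %ΔP = (-0.335) × (-7.9%) = +2.6465%
%ΔTR ≈ %ΔP + %ΔQ = (-7.9%) + (+2.6465%) = -5.2535%

-5.25%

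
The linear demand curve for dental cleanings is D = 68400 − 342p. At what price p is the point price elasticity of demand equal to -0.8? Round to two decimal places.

88.89

Ed = −342p/(68400 − 342p). Set this equal to -0.8:
342p = 0.8·(68400 − 342p) ⇒ 342p(1 + 0.8) = 0.8·68400
p = 0.8·68400 / (342·1.8) = 88.8888…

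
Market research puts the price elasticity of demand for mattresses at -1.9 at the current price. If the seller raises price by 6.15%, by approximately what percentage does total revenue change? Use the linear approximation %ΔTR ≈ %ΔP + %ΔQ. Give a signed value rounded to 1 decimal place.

-5.5%

%ΔQ ≈ Ed × %ΔP = (-1.9) × (+6.15%) = -11.6850%
%ΔTR ≈ %ΔP + %ΔQ = (+6.15%) + (-11.6850%) = -5.5350%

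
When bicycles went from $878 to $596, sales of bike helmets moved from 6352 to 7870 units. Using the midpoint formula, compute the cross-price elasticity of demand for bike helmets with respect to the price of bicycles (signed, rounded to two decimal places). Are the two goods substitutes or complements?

-0.56; complements

%ΔQ_{bike helmets} = (7870 − 6352)/avg = 1518/7111 = 0.213472…
%ΔP_{bicycles} = (596 − 878)/avg = -282/737 = -0.382632…
E_cross = (1518/7111) / (-282/737) = -0.5579…
E_cross < 0 ⇒ the goods are complements.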